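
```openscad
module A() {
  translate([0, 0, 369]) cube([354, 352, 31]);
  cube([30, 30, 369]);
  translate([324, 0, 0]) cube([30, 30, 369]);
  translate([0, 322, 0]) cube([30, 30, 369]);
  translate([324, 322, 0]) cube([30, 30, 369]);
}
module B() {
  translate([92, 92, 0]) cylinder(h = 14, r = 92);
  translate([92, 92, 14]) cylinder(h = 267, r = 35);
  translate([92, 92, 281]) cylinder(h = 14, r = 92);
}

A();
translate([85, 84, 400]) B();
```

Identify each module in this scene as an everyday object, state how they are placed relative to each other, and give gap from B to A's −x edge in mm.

A is a stool. B is a spool. The spool is on top of the stool, centred. The gap from the spool to the stool's −x edge is 85 mm.

The spool's min-x is at 85; the stool's min-x is 0; gap = 85 mm.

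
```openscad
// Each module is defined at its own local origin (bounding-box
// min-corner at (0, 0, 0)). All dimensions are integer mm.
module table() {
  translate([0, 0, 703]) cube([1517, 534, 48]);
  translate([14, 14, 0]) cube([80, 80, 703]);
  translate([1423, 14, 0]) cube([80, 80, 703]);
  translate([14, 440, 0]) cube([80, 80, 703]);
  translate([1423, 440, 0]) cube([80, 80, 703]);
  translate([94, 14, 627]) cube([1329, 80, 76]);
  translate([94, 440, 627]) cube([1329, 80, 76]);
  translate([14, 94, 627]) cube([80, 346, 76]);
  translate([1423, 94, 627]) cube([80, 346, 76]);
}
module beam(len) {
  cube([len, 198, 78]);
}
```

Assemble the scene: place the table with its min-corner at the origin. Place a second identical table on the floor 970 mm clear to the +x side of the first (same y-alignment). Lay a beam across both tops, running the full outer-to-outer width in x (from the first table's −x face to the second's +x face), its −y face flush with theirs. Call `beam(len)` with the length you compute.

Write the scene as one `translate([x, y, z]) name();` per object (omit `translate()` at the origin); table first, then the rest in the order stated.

table();
translate([2487, 0, 0]) table();
translate([0, 0, 751]) beam(4004);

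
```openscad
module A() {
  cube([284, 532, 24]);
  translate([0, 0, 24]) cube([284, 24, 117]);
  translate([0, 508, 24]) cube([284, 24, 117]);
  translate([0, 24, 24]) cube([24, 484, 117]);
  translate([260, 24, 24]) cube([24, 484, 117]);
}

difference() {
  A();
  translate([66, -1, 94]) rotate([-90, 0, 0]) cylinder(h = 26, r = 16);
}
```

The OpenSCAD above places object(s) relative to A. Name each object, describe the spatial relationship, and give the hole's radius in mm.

A is an open box. The open box has a circular hole through its front wall. The hole's radius is 16 mm.

The subtracted cylinder has r = 16 mm.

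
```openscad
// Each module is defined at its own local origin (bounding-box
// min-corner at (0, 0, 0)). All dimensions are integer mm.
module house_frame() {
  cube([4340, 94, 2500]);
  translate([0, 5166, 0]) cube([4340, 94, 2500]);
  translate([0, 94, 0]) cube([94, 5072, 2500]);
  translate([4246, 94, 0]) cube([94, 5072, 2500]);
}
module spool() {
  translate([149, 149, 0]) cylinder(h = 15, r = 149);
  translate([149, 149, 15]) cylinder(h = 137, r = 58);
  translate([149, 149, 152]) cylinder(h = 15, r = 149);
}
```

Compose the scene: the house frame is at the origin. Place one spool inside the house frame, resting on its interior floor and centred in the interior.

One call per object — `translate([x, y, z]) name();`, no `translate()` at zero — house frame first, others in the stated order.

house_frame();
translate([2021, 2481, 0]) spool();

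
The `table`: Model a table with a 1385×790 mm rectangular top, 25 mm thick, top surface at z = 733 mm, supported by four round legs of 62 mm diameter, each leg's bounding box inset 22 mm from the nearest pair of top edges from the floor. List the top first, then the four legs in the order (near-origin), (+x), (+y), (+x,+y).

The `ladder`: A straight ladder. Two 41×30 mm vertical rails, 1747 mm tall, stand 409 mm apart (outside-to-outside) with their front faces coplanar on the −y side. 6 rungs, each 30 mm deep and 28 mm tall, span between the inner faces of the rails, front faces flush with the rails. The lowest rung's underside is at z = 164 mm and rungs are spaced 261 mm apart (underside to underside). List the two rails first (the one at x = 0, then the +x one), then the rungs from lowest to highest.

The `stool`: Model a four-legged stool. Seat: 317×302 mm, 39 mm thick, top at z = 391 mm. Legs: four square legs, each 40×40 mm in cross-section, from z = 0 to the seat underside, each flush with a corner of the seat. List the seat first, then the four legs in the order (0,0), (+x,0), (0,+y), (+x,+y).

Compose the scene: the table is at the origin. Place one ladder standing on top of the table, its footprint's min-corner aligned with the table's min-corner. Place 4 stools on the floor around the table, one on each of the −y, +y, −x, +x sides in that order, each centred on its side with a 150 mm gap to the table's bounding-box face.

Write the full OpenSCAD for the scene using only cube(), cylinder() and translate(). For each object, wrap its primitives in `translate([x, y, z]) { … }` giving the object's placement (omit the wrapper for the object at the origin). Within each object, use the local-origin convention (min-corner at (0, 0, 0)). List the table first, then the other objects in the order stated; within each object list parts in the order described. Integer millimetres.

translate([0, 0, 708]) cube([1385, 790, 25]);
translate([53, 53, 0]) cylinder(h = 708, r = 31);
translate([1332, 53, 0]) cylinder(h = 708, r = 31);
translate([53, 737, 0]) cylinder(h = 708, r = 31);
translate([1332, 737, 0]) cylinder(h = 708, r = 31);
translate([0, 0, 733]) {
  cube([41, 30, 1747]);
  translate([368, 0, 0]) cube([41, 30, 1747]);
  translate([41, 0, 164]) cube([327, 30, 28]);
  translate([41, 0, 425]) cube([327, 30, 28]);
  translate([41, 0, 686]) cube([327, 30, 28]);
  translate([41, 0, 947]) cube([327, 30, 28]);
  translate([41, 0, 1208]) cube([327, 30, 28]);
  translate([41, 0, 1469]) cube([327, 30, 28]);
}
translate([534, -452, 0]) {
  translate([0, 0, 352]) cube([317, 302, 39]);
  cube([40, 40, 352]);
  translate([277, 0, 0]) cube([40, 40, 352]);
  translate([0, 262, 0]) cube([40, 40, 352]);
  translate([277, 262, 0]) cube([40, 40, 352]);
}
translate([534, 940, 0]) {
  translate([0, 0, 352]) cube([317, 302, 39]);
  cube([40, 40, 352]);
  translate([277, 0, 0]) cube([40, 40, 352]);
  translate([0, 262, 0]) cube([40, 40, 352]);
  translate([277, 262, 0]) cube([40, 40, 352]);
}
translate([-467, 244, 0]) {
  translate([0, 0, 352]) cube([317, 302, 39]);
  cube([40, 40, 352]);
  translate([277, 0, 0]) cube([40, 40, 352]);
  translate([0, 262, 0]) cube([40, 40, 352]);
  translate([277, 262, 0]) cube([40, 40, 352]);
}
translate([1535, 244, 0]) {
  translate([0, 0, 352]) cube([317, 302, 39]);
  cube([40, 40, 352]);
  translate([277, 0, 0]) cube([40, 40, 352]);
  translate([0, 262, 0]) cube([40, 40, 352]);
  translate([277, 262, 0]) cube([40, 40, 352]);
}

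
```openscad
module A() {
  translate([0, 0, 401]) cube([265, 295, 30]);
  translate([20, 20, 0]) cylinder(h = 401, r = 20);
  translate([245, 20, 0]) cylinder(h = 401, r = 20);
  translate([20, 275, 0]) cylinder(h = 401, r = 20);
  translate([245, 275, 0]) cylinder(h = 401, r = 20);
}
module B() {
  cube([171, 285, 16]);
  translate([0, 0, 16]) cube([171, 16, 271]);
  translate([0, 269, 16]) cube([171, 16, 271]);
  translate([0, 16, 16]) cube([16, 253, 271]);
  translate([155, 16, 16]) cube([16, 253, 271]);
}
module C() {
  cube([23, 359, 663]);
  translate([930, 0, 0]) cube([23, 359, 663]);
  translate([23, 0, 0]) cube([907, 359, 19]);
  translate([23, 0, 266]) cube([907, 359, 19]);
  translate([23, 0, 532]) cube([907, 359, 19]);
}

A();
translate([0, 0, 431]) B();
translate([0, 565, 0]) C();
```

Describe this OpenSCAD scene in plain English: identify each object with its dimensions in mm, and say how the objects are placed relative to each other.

A is a four-legged stool. The seat is 265×295 mm, 30 mm thick, top at z = 431 mm. It stands on four round legs, each 40 mm in diameter, from z = 0 to the seat underside, each leg's axis is inset half a diameter from the nearest pair of seat edges (so the leg's bounding box is flush with the corner).

B is an open storage box with external size 171×285×287 mm and wall thickness 16 mm (the base is also 16 mm thick). The base covers the whole footprint; the four walls stand on the base, with the y-facing walls full-width and the x-facing walls fitting between their inner faces.

C is a bookshelf 953 mm wide overall, 359 mm deep and 663 mm tall. The two sides are 23 mm thick vertical panels. 3 horizontal shelves of 19 mm thickness span between the inner faces of the sides; the lowest shelf sits on the floor and shelves are stacked with a clear vertical gap of 247 mm between each pair.

The open box is on top of the stool. The bookshelf is on the floor beside the stool on its +y side.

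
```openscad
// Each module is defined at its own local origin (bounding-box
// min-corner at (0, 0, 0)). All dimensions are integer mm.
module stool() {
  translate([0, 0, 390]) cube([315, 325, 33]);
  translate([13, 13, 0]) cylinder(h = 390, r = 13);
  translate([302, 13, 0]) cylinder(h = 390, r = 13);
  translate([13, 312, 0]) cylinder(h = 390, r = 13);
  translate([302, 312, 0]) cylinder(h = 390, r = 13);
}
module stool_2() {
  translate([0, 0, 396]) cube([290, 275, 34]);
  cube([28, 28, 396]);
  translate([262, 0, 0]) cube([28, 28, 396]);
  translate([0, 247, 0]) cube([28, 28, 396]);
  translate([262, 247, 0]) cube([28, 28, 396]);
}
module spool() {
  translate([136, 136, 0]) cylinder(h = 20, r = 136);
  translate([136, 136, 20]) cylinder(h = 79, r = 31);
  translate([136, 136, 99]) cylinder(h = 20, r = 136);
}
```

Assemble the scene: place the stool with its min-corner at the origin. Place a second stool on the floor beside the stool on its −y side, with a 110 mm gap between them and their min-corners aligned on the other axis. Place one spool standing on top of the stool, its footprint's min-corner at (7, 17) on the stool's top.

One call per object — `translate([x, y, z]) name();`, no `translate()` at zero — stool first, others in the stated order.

stool();
translate([0, -385, 0]) stool_2();
translate([7, 17, 423]) spool();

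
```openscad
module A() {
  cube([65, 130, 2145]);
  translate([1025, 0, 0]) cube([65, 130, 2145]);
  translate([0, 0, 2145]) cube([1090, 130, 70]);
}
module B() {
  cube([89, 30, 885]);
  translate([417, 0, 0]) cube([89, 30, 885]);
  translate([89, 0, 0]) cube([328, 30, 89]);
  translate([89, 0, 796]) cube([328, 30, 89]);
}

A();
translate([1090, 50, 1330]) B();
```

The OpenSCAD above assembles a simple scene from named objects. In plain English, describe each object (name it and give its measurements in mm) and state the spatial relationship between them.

A is a rectangular door frame: two vertical jambs of 65×130 mm section, 2145 mm tall, with a clear opening 960 mm wide between their inner faces. A header 70 mm tall and 130 mm deep lies on top of the jambs and spans the full outside width.

B is a picture frame with a 328×707 mm rectangular opening (x by z) and a uniform 89 mm border on every side. Frame depth is 30 mm along y. It is built from two vertical stiles running the full outside height and two horizontal rails spanning the gap between the stiles.

The picture frame is beside the door frame with their tops flush at z = 2215.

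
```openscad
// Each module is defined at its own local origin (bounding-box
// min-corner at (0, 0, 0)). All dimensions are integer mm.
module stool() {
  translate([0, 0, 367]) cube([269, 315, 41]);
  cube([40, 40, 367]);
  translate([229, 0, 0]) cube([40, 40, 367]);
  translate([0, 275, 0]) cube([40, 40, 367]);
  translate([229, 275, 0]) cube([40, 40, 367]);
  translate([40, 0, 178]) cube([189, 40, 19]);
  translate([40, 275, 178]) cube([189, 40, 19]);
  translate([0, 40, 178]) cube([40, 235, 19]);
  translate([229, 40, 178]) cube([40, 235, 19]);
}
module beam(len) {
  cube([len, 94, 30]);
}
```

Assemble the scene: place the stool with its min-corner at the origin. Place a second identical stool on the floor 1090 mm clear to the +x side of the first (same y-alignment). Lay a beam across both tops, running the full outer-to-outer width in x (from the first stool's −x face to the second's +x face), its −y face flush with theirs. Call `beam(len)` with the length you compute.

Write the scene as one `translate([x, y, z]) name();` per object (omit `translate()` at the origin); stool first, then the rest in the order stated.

stool();
translate([1359, 0, 0]) stool();
translate([0, 0, 408]) beam(1628);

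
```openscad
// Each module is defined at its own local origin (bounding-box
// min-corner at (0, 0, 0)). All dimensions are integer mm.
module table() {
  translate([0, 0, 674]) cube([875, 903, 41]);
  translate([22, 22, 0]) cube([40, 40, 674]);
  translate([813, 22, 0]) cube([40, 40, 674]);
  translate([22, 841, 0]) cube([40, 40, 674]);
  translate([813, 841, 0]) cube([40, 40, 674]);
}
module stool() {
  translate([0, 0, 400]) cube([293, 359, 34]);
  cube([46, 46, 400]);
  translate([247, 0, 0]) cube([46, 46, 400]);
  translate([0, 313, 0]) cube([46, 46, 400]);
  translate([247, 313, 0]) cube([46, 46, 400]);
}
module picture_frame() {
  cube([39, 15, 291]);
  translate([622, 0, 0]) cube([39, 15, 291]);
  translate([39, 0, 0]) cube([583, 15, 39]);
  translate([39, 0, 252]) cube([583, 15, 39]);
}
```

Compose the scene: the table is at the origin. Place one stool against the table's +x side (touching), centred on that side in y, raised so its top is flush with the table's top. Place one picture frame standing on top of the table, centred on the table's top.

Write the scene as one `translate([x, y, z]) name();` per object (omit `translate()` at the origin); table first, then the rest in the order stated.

table();
translate([875, 272, 281]) stool();
translate([107, 444, 715]) picture_frame();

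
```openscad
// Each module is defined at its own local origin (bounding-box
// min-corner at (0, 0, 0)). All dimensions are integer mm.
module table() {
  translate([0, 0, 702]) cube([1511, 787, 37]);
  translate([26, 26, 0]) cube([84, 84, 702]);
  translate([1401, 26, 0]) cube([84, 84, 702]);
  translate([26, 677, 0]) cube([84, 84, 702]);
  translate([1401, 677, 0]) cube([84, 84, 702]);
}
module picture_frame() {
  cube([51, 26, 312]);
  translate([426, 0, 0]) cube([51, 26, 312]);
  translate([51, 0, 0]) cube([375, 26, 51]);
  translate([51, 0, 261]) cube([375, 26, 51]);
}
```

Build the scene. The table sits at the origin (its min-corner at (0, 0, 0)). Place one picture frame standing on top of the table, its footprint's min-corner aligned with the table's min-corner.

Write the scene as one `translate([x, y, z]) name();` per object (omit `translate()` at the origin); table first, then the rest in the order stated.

table();
translate([0, 0, 739]) picture_frame();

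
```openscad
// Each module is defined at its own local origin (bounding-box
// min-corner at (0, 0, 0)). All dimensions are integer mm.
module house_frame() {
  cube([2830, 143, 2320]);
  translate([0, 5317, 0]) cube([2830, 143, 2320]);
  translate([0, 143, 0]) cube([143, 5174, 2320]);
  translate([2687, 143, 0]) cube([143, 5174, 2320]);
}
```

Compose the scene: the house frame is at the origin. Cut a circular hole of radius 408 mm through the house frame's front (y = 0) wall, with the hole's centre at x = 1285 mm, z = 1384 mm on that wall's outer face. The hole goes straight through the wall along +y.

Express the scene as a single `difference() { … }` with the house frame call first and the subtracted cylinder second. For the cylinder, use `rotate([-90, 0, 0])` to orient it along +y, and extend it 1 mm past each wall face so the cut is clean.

difference() {
  house_frame();
  translate([1285, -1, 1384]) rotate([-90, 0, 0]) cylinder(h = 145, r = 408);
}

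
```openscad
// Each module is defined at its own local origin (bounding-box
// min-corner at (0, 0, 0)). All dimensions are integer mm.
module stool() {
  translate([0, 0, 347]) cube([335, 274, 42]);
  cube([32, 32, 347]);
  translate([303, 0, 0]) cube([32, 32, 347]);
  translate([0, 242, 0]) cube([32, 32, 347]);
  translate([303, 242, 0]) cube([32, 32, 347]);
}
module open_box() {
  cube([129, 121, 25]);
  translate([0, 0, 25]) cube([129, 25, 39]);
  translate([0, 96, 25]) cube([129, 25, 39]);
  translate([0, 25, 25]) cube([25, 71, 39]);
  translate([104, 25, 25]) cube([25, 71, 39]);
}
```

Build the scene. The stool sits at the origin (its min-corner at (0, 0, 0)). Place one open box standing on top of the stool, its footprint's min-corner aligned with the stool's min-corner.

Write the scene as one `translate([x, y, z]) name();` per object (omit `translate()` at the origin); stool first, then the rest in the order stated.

stool();
translate([0, 0, 389]) open_box();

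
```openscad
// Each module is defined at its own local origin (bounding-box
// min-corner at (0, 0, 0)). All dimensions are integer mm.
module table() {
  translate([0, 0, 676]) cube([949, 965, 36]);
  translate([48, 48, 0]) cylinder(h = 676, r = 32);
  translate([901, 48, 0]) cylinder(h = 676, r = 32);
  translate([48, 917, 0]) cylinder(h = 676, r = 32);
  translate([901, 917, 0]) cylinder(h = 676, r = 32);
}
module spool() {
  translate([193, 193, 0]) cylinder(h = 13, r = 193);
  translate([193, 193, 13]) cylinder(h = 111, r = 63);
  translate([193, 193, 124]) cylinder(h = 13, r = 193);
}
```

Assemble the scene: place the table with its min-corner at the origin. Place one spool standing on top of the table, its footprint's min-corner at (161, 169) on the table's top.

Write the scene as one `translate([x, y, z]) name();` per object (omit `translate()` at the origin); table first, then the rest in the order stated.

table();
translate([161, 169, 712]) spool();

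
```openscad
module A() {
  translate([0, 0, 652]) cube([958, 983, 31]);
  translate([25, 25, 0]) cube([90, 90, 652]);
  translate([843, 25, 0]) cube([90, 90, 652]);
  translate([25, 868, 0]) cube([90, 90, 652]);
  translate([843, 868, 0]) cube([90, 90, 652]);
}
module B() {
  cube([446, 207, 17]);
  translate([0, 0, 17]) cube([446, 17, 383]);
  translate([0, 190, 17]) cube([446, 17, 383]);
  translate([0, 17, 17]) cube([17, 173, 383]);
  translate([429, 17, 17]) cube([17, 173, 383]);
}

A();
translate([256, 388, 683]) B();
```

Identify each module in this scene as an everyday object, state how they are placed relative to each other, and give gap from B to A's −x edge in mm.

The open box's min-x is at 256; the table's min-x is 0; gap = 256 mm.

A is a table. B is an open box. The open box is on top of the table, centred. The gap from the open box to the table's −x edge is 256 mm.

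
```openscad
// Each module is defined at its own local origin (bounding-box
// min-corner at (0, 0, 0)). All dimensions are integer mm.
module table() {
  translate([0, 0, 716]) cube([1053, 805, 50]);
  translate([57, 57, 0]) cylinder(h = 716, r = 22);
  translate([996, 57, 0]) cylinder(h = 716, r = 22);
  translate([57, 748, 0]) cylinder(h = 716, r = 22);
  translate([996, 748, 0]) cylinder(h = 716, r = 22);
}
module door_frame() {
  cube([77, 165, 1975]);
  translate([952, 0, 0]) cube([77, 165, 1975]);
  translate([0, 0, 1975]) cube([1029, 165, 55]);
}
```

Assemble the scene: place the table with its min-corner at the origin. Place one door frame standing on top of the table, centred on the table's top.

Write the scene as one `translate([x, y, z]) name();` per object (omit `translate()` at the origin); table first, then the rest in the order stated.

table();
translate([12, 320, 766]) door_frame();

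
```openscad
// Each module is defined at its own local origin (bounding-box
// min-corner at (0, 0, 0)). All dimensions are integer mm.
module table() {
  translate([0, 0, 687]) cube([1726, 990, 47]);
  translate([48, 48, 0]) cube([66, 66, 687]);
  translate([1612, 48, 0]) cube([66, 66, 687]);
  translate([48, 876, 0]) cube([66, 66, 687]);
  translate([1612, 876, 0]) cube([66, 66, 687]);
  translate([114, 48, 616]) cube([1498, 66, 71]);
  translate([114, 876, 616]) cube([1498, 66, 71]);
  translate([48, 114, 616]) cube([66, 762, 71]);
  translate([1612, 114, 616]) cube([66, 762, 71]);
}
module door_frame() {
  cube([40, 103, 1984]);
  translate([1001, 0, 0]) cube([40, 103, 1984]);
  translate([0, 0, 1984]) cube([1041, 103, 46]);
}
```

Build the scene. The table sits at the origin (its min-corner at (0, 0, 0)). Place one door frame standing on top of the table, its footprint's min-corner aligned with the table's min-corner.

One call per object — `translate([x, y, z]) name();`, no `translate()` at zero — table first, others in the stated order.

table();
translate([0, 0, 734]) door_frame();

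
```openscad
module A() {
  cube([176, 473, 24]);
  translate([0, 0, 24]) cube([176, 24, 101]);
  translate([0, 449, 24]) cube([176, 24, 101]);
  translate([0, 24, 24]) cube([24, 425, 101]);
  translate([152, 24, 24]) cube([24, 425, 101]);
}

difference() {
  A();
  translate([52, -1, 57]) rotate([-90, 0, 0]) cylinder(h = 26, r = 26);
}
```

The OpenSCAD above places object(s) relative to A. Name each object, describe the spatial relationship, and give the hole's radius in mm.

The subtracted cylinder has r = 26 mm.

A is an open box. The open box has a circular hole through its front wall. The hole's radius is 26 mm.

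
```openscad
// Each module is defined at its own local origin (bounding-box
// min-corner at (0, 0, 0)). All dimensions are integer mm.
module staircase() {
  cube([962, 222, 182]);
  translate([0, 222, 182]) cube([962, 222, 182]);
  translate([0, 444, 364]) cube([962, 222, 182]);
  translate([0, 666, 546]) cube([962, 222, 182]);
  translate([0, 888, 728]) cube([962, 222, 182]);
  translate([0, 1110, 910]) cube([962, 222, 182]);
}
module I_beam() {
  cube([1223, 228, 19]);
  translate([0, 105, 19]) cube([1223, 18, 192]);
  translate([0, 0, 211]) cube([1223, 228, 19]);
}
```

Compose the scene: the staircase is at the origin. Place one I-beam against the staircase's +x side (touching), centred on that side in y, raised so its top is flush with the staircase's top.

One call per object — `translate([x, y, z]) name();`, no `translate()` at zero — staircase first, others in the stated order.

staircase();
translate([962, 552, 862]) I_beam();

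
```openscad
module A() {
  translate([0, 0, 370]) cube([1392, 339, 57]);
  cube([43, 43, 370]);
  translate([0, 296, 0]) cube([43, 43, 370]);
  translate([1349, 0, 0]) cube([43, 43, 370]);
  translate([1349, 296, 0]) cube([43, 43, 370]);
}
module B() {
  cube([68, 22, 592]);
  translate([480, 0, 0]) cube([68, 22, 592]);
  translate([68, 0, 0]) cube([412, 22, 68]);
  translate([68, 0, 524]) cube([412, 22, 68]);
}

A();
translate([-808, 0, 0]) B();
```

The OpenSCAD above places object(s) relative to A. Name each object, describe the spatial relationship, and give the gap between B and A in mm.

A is a bench. B is a picture frame. The picture frame is on the floor beside the bench on its −x side. The gap between the picture frame and the bench is 260 mm.

The picture frame's nearest face is 260 mm from the bench's −x face.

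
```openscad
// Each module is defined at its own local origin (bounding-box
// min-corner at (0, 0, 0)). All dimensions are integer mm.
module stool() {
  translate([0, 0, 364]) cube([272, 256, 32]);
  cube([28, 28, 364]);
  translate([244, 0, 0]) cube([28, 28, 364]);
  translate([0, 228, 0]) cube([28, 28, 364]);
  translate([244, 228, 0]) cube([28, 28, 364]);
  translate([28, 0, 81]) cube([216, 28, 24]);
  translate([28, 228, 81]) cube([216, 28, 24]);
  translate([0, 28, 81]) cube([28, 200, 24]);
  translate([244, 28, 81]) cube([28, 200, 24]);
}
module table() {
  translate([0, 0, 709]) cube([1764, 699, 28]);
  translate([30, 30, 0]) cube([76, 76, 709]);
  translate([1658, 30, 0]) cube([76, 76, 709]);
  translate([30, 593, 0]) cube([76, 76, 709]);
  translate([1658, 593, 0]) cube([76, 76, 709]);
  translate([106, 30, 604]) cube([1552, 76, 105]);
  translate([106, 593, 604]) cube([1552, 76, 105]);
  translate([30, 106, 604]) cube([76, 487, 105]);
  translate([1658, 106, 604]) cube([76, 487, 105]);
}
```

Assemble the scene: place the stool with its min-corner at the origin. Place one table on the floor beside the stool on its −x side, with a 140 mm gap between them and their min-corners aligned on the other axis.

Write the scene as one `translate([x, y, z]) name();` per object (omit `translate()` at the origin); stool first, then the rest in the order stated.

stool();
translate([-1904, 0, 0]) table();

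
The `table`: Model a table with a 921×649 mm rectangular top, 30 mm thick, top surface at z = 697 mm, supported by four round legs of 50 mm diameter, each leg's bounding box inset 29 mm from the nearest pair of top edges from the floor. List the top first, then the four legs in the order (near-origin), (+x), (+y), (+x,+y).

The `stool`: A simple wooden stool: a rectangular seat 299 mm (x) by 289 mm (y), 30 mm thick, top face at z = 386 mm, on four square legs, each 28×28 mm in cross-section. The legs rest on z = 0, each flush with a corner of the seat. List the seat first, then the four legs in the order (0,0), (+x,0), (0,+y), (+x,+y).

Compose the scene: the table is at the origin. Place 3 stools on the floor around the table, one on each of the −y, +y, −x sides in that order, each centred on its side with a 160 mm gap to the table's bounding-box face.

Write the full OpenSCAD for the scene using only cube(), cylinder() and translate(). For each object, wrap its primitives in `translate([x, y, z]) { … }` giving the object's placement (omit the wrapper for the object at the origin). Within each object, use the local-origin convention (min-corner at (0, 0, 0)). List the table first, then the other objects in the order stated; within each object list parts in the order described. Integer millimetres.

translate([0, 0, 667]) cube([921, 649, 30]);
translate([54, 54, 0]) cylinder(h = 667, r = 25);
translate([867, 54, 0]) cylinder(h = 667, r = 25);
translate([54, 595, 0]) cylinder(h = 667, r = 25);
translate([867, 595, 0]) cylinder(h = 667, r = 25);
translate([311, -449, 0]) {
  translate([0, 0, 356]) cube([299, 289, 30]);
  cube([28, 28, 356]);
  translate([271, 0, 0]) cube([28, 28, 356]);
  translate([0, 261, 0]) cube([28, 28, 356]);
  translate([271, 261, 0]) cube([28, 28, 356]);
}
translate([311, 809, 0]) {
  translate([0, 0, 356]) cube([299, 289, 30]);
  cube([28, 28, 356]);
  translate([271, 0, 0]) cube([28, 28, 356]);
  translate([0, 261, 0]) cube([28, 28, 356]);
  translate([271, 261, 0]) cube([28, 28, 356]);
}
translate([-459, 180, 0]) {
  translate([0, 0, 356]) cube([299, 289, 30]);
  cube([28, 28, 356]);
  translate([271, 0, 0]) cube([28, 28, 356]);
  translate([0, 261, 0]) cube([28, 28, 356]);
  translate([271, 261, 0]) cube([28, 28, 356]);
}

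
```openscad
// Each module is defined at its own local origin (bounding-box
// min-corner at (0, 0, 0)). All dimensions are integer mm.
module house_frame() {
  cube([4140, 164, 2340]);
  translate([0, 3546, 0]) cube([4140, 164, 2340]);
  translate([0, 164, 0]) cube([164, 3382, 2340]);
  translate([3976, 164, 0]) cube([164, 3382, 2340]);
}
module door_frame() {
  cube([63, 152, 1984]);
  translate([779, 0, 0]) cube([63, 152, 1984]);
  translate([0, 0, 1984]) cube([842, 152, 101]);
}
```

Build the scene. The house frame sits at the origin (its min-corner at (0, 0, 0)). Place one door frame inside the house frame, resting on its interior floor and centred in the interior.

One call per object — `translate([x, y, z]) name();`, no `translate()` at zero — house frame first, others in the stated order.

house_frame();
translate([1649, 1779, 0]) door_frame();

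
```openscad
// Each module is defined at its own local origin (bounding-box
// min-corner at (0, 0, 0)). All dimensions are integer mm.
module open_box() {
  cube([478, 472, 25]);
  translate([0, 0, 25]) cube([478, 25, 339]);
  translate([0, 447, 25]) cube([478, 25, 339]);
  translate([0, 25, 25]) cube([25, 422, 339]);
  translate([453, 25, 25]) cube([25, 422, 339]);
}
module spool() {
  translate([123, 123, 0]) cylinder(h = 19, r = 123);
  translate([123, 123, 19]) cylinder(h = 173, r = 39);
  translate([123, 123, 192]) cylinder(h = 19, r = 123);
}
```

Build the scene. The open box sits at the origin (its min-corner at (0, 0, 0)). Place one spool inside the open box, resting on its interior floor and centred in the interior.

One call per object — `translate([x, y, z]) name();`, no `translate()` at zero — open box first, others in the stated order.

open_box();
translate([116, 113, 25]) spool();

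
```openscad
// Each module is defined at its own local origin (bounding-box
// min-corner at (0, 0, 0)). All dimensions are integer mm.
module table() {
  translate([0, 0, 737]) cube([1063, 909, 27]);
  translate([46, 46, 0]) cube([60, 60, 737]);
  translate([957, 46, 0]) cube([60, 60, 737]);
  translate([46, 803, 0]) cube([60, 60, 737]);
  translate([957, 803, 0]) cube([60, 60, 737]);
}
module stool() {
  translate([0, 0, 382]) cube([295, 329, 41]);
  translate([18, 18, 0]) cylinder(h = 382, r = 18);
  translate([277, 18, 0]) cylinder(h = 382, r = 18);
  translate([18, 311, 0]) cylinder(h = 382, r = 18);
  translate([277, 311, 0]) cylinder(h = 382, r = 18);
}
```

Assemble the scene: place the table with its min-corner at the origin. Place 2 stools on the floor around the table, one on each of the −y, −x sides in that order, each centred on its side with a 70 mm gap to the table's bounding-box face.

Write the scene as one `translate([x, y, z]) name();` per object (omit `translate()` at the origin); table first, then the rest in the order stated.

table();
translate([384, -399, 0]) stool();
translate([-365, 290, 0]) stool();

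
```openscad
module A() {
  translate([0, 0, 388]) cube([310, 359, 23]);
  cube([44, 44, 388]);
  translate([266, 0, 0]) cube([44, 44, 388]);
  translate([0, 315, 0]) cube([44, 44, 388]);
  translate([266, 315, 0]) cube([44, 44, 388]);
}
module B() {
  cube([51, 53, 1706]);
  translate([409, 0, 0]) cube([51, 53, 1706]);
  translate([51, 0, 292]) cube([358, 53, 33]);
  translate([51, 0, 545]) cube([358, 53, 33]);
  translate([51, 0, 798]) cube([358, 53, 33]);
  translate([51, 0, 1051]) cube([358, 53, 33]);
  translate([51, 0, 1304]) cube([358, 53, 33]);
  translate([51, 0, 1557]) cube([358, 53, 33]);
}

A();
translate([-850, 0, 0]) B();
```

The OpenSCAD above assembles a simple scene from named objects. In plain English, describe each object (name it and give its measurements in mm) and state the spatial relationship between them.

A is a four-legged stool. The seat is 310×359 mm, 23 mm thick, top at z = 411 mm. It stands on four square legs, each 44×44 mm in cross-section, from z = 0 to the seat underside, each flush with a corner of the seat.

B is a straight ladder. Two 51×53 mm vertical rails, 1706 mm tall, stand 460 mm apart (outside-to-outside) with their front faces coplanar on the −y side. 6 rungs, each 53 mm deep and 33 mm tall, span between the inner faces of the rails, front faces flush with the rails. The lowest rung's underside is at z = 292 mm and rungs are spaced 253 mm apart (underside to underside).

The ladder is on the floor beside the stool on its −x side.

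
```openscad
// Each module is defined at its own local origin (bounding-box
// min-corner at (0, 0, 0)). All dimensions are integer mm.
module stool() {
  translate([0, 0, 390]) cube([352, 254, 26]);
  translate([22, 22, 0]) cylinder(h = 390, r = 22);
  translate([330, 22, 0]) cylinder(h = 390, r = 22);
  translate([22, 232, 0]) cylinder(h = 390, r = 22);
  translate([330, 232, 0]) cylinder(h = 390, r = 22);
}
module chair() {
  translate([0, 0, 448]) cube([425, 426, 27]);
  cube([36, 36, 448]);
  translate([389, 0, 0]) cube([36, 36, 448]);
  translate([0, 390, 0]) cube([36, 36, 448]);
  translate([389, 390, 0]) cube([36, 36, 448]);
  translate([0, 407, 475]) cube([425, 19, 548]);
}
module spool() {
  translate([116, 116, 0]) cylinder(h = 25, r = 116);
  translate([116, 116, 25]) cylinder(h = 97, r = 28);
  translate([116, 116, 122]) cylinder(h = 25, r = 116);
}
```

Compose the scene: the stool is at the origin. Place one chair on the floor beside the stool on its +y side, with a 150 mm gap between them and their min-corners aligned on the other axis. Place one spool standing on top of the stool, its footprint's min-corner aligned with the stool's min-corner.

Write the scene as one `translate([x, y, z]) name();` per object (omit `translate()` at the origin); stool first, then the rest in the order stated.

stool();
translate([0, 404, 0]) chair();
translate([0, 0, 416]) spool();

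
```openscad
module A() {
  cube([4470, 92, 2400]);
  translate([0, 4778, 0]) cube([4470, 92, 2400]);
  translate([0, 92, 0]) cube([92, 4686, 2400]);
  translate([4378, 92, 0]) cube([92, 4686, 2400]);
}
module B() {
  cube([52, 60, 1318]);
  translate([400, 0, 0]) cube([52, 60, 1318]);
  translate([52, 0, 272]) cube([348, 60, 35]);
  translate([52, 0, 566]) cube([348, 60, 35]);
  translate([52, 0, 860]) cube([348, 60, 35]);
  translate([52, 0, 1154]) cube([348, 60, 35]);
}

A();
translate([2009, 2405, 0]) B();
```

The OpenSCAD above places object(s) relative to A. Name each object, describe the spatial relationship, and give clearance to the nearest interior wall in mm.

Clearances: x = 1917, y = 2313; minimum 1917 mm.

A is a house frame. B is a ladder. The ladder sits inside the house frame, centred. The clearance to the nearest interior wall is 1917 mm.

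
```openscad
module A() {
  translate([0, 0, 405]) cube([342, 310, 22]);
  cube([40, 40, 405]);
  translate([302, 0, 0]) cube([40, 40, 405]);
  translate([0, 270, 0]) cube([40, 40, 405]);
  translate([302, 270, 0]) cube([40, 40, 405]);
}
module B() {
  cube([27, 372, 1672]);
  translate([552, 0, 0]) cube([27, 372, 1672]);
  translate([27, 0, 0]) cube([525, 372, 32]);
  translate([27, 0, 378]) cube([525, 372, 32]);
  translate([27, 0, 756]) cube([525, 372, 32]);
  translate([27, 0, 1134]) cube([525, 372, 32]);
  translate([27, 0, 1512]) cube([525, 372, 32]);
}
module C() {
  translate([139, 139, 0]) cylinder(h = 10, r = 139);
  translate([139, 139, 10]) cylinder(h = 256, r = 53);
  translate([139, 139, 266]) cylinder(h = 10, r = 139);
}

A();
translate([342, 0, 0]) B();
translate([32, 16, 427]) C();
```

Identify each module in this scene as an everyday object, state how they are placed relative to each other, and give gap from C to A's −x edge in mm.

A is a stool. B is a bookshelf. C is a spool. The bookshelf is against the stool's +x side, with their −y faces flush. The spool is on top of the stool, centred. The gap from the spool to the stool's −x edge is 32 mm.

The spool's min-x is at 32; the stool's min-x is 0; gap = 32 mm.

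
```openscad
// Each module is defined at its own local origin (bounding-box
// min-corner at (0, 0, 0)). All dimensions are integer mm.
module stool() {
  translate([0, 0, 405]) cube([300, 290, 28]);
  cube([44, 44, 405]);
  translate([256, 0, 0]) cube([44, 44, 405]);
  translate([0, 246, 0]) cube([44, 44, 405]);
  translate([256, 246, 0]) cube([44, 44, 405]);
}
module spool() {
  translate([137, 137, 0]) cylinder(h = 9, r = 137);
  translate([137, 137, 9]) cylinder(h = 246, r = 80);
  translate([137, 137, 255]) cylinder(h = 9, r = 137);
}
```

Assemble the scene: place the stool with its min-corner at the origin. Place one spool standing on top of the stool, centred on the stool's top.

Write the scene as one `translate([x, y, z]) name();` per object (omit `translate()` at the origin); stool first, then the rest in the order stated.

stool();
translate([13, 8, 433]) spool();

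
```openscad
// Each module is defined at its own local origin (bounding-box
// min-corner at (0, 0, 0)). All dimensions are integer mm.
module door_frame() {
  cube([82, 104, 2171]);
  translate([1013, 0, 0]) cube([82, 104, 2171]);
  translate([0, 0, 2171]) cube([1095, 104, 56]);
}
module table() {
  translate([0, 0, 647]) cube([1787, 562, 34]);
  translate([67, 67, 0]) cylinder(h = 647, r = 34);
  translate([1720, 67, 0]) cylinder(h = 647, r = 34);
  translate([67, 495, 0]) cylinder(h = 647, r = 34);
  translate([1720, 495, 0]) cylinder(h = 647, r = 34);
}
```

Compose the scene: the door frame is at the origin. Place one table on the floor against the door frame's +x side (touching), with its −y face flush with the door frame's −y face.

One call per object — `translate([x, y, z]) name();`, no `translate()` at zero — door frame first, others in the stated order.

door_frame();
translate([1095, 0, 0]) table();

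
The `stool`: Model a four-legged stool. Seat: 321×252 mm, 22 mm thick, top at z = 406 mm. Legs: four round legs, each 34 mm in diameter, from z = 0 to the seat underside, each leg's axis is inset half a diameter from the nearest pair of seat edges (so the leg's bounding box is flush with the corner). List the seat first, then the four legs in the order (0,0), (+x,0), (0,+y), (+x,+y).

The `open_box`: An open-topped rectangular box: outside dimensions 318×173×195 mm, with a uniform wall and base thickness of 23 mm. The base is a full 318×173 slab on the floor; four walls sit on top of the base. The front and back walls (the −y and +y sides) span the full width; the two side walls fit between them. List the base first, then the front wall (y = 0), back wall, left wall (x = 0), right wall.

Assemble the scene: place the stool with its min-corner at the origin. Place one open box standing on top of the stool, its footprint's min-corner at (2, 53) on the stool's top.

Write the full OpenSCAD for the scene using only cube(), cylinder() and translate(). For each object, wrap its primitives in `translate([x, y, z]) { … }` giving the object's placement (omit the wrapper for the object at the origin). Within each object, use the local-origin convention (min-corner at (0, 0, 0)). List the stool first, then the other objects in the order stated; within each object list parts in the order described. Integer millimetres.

translate([0, 0, 384]) cube([321, 252, 22]);
translate([17, 17, 0]) cylinder(h = 384, r = 17);
translate([304, 17, 0]) cylinder(h = 384, r = 17);
translate([17, 235, 0]) cylinder(h = 384, r = 17);
translate([304, 235, 0]) cylinder(h = 384, r = 17);
translate([2, 53, 406]) {
  cube([318, 173, 23]);
  translate([0, 0, 23]) cube([318, 23, 172]);
  translate([0, 150, 23]) cube([318, 23, 172]);
  translate([0, 23, 23]) cube([23, 127, 172]);
  translate([295, 23, 23]) cube([23, 127, 172]);
}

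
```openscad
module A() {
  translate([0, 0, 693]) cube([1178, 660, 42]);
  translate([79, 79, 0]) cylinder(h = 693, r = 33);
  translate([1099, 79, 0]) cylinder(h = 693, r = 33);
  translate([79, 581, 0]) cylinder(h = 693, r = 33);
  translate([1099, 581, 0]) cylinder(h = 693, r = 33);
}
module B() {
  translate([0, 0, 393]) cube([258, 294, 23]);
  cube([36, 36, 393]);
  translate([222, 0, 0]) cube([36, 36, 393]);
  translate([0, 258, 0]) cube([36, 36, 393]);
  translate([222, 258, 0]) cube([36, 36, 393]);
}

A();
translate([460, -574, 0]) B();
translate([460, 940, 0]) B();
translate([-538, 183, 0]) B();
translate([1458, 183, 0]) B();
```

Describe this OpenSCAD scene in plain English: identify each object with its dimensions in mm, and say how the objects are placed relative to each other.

A is a rectangular dining table. The top is 1178×660×42 mm with its upper surface at z = 735 mm. It stands on four round legs of 66 mm diameter, each leg's bounding box inset 46 mm from the nearest pair of top edges, running from the floor to the underside of the top.

B is a four-legged stool. The seat is 258×294 mm, 23 mm thick, top at z = 416 mm. It stands on four square legs, each 36×36 mm in cross-section, from z = 0 to the seat underside, each flush with a corner of the seat.

Four stools sit around the table at the −y, +y, −x, +x sides.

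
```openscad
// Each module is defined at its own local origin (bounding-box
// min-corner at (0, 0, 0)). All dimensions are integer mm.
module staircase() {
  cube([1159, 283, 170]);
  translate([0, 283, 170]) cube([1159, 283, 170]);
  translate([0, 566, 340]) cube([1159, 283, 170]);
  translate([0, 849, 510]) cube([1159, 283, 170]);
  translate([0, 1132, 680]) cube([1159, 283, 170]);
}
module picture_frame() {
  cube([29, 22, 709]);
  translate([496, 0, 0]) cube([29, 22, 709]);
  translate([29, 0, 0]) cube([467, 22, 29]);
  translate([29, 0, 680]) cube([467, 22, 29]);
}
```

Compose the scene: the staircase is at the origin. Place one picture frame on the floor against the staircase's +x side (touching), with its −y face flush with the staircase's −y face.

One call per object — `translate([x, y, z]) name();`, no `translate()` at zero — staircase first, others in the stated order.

staircase();
translate([1159, 0, 0]) picture_frame();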